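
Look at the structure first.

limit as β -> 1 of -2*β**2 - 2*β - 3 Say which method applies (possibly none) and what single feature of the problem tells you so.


Diagnosis: no special technique — no denominator vanishes and nothing blows up at 1: direct substitution is the whole computation.


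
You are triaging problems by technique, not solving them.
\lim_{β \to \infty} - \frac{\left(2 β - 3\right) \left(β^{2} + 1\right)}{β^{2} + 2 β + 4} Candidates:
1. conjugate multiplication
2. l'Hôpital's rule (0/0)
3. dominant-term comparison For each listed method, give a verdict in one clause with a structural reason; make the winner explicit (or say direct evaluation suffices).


Method: dominant-term comparison — divide through by the highest power of β; every lower-order term dies and the dominant terms decide the limit.
- conjugate multiplication: there are no radicals in tension whose conjugate would simplify matters.
- l'Hôpital's rule (0/0): as a single quotient the expression runs to ∞/∞ at the limit point — an at-infinity form of the rule would apply, though the leading-growth comparison is the direct reading.
- dominant-term comparison — a fit — the right tool for this form.


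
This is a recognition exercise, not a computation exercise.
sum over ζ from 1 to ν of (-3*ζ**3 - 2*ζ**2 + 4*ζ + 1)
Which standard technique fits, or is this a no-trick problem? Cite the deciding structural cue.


Verdict: no special technique — recognize the absence of structure: constant-multiple powers of ζ summed plainly, no special method required.


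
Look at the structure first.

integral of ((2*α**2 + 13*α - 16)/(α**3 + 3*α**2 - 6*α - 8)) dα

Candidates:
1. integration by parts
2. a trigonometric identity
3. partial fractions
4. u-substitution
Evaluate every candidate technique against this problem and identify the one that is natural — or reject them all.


Best approach: partial fractions — the denominator α**3 + 3*α**2 - 6*α - 8 factors, so the quotient decomposes into elementary partial fractions term by term.
- integration by parts: there is no nonconstant-polynomial-times-kernel split with an exp, sine, cosine (degree-1 argument), or logarithm partner.
- a trigonometric identity — there is no trigonometric structure at all — the integrand carries no sine or cosine to rewrite.
- partial fractions: yes, a natural case for it.
- u-substitution — no subexpression of the integrand serves as a whole-integral substitution inner — individual terms may offer their own, but none carries its derivative as a factor of the full integrand; a working change of variable would have to be constructed from outside the expression.


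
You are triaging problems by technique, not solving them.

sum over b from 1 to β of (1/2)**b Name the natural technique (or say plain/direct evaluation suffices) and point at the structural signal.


Best approach: the geometric series formula — each term is 1/2 times the previous one, so the geometric-series formula applies directly.


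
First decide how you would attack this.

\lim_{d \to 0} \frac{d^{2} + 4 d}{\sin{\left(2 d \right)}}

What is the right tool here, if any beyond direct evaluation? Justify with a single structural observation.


Best approach: l'Hôpital's rule (0/0) — both numerator and denominator vanish at 0: the genuine 0/0 indeterminate that l'Hôpital exists for. A first-order expansion at the point is an equally standard path; the rule packages it.


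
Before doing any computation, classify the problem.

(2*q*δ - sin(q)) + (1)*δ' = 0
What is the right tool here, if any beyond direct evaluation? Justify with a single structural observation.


Diagnosis: a linear integrating factor — linear in the unknown with genuine forcing: multiply through by the exponential of the integrated coefficient and the left side closes into one derivative.


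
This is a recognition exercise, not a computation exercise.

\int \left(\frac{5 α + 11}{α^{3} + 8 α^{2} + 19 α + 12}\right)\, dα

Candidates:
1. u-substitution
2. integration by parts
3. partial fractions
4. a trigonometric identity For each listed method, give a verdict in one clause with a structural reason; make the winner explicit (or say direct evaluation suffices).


Diagnosis: partial fractions — α^{3} + 8 α^{2} + 19 α + 12 splits into linear pieces, so the quotient is a sum of simple fractions — decompose before integrating.
- u-substitution: no subexpression of the integrand serves as a whole-integral substitution inner — individual terms may offer their own, but none carries its derivative as a factor of the full integrand; a working change of variable would have to be constructed from outside the expression.
- integration by parts: the nonconstant-polynomial-times-standard-kernel pattern (an exp, sine, cosine, or logarithm partner) is absent.
- partial fractions: a fit — the right tool for this form.
- a trigonometric identity — with no trigonometric functions present, identity rewriting has no target.


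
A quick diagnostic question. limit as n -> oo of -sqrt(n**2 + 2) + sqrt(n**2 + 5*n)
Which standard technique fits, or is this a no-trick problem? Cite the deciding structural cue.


Technique: conjugate multiplication — an infinity-minus-infinity difference with a surviving radical — multiply by the conjugate to cancel the divergence.


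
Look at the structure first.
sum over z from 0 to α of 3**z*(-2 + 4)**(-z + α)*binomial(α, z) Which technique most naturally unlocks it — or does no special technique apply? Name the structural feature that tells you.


Method: the binomial theorem — the binomial coefficients weight matched powers of 3 and (-2 + 4), which is exactly the expansion of a binomial power.


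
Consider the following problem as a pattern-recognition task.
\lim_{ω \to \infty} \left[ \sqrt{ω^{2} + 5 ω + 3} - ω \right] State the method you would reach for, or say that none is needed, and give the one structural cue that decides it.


Technique: conjugate multiplication — divergence minus divergence hides a finite answer — expose it by pairing \sqrt{ω^{2} + 5 ω + 3} - ω with its conjugate.


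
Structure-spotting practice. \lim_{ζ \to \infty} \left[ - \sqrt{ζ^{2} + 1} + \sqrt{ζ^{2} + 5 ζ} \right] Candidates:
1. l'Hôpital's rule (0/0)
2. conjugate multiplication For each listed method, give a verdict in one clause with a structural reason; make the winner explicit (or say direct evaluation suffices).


Verdict: conjugate multiplication — turning the difference into a conjugate-rationalized ratio makes the limit readable.
- l'Hôpital's rule (0/0) — substitution produces ∞ − ∞ rather than a vanishing quotient; the rule needs a 0/0 ratio to act on.
- conjugate multiplication — a fit — the right tool for this form.


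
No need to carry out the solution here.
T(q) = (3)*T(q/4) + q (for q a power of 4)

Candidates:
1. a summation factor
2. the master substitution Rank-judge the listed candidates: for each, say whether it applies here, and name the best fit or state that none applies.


Diagnosis: the master substitution — the call at q/4 makes this multiplicative recursion; the master-style substitution converts it to additive.
- a summation factor — a divided-index call is outside the fixed-shift first-order family a summation factor normalizes.
- the master substitution: a fit — the right tool for this form.


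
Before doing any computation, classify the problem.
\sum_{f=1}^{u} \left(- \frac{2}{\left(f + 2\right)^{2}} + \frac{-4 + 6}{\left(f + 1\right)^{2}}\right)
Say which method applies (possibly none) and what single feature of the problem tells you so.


Method: telescoping — the generic term is a one-step difference of \frac{-4 + 6}{\left(f + 1\right)^{2}}, so partial sums shortcut to endpoint evaluation.


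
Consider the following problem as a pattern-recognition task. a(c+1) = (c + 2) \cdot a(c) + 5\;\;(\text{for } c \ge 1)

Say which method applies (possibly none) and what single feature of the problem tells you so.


Method: a summation factor — one-term recursion with variable weight c + 2 is solved by product normalization, not by root-finding.


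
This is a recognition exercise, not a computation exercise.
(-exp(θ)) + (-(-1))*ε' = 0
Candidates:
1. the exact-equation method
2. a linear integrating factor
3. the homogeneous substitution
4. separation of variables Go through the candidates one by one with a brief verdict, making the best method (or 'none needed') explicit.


Method: no special technique — solved for the derivative, ε never appears on the right — this is a direct integration in θ, not a differential-equations problem at heart.
- the exact-equation method: no dependence on the unknown anywhere: exactness is a label without content here.
- a linear integrating factor — the linear template holds only trivially here (the unknown is absent, so the coefficient is zero) — the method is not the natural label.
- the homogeneous substitution — the slope changes under joint rescaling, failing the degree-zero test.
- separation of variables: with no unknown in the slope, separating variables is a formality — the equation integrates directly.


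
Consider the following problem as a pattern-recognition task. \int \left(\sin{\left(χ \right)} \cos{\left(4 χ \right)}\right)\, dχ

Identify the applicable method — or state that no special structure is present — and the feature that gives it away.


Diagnosis: a trigonometric identity — the identity turns \sin{\left(χ \right)} \cos{\left(4 χ \right)} into two lone cosines/sines, each trivially integrable.


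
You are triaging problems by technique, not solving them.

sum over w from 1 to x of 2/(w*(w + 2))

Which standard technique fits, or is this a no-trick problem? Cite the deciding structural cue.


Verdict: telescoping — the denominator's roots in 2/(w*(w + 2)) sit an integer apart: decomposition produces a self-cancelling chain.


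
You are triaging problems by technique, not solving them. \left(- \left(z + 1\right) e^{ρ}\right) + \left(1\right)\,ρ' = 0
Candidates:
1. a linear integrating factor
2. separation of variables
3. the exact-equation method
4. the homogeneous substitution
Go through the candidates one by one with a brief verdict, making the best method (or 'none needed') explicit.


Verdict: separation of variables — separating collects all ρ-dependence with the derivative and leaves all z-dependence opposite: variables separate.
- a linear integrating factor — a nonlinear term in the unknown puts this outside the integrating-factor template.
- separation of variables — yes, a natural case for it.
- the exact-equation method — no potential function has this form as its differential, as written.
- the homogeneous substitution: the slope changes under joint rescaling, failing the degree-zero test.


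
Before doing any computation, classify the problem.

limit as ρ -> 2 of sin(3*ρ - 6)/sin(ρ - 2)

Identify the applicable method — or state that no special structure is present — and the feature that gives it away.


Technique: l'Hôpital's rule (0/0) — the 0/0 form at 2 is the signature situation for l'Hôpital's rule. The standard small-argument limits would also carry it; the rule is the systematic route.


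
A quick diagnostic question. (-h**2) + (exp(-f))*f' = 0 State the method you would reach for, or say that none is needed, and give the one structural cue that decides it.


Best approach: separation of variables — all dependence on the two variables factors apart, the defining separable shape. An exactness check succeeds on this form as well — separation and the potential function arrive at the same answer, separation more directly.


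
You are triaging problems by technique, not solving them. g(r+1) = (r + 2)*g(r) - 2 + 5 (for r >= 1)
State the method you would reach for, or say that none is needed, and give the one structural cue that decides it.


Best approach: a summation factor — one-term recursion with variable weight r + 2 is solved by product normalization, not by root-finding.


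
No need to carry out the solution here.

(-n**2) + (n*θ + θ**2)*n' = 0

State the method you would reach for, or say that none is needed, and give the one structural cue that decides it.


Method: the homogeneous substitution — the slope's numerator and denominator share total degree; set v = n/θ and the equation drops to separable form. Suitably rearranged — at times with the variables' roles exchanged — this doubles as a Bernoulli equation; the homogeneous reading needs no such setup.


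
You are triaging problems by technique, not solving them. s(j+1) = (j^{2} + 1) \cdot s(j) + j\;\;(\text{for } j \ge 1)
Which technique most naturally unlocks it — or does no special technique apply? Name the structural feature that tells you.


Best approach: a summation factor — first-order, linear, moving coefficient j^{2} + 1: the discrete analogue of an integrating factor handles it.


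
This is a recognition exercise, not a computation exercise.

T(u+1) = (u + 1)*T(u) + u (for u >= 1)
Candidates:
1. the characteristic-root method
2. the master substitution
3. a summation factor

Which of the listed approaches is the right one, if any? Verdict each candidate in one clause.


Diagnosis: a summation factor — because the multiplier u + 1 is index-dependent, divide through by its running product and sum the resulting differences.
- the characteristic-root method: an index-dependent weight blocks the pure exponential ansatz.
- the master substitution: this is shift-type recursion, outside the divide-and-conquer template.
- a summation factor: applicable, and directly so.


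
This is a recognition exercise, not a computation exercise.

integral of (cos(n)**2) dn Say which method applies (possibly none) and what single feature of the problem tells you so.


Method: a trigonometric identity — cos(n)**2 calls for power reduction: rewrite via double angles before any antiderivative is attempted.


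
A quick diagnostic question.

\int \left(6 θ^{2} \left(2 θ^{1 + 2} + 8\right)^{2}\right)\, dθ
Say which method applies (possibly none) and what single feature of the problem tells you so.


Diagnosis: u-substitution — a chain-rule shadow: 6 θ^{2} alongside a function of (2 θ^{1 + 2} + 8) means u = (2 θ^{1 + 2} + 8) unwinds the composition in one step. Nothing stops a full expansion here — the substitution simply spares the algebra.


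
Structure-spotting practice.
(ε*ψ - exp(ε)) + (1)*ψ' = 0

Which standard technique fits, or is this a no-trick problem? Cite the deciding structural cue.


Method: a linear integrating factor — arrange it as ψ' + ε·ψ = (the forcing term) and the integrating factor does the rest.


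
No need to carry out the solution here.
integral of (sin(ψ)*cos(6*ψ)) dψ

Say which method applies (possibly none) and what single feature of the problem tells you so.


Best approach: a trigonometric identity — two sinusoids at different rates multiply in sin(ψ)*cos(6*ψ); the product-to-sum identity uncouples them.


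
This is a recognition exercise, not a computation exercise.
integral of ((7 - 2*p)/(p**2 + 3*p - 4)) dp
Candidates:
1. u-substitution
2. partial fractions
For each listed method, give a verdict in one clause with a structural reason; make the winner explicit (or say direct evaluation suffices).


Best approach: partial fractions — the bottom, p**2 + 3*p - 4, comes apart into simple factors, and a proper rational function over split factors decomposes.
- u-substitution: no subexpression of the integrand pairs with its own derivative as a factor — individual terms may offer their own substitutions, but any change of variable covering the whole integral would have to be constructed from outside the expression.
- partial fractions — yes, a natural case for it.


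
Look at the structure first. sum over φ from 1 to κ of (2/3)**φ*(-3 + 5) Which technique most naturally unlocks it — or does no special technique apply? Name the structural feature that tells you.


Diagnosis: the geometric series formula — each summand is the previous one scaled by 2/3; that constant multiplier is itself the geometric structure.


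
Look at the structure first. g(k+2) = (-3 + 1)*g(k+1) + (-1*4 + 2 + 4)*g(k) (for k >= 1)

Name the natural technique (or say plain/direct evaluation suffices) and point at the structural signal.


Technique: the characteristic-root method — try a geometric ansatz r^k: constant coefficients turn the recurrence into one polynomial equation in r.


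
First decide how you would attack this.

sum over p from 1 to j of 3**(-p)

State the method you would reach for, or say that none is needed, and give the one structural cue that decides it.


Technique: the geometric series formula — consecutive terms stand in a fixed index-free ratio — the geometric sum formula closes it.


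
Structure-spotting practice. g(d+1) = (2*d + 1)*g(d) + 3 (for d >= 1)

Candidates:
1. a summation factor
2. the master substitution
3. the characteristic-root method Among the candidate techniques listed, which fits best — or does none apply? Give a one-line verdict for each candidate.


Diagnosis: a summation factor — the coefficient 2*d + 1 drifts with the index, so no fixed root exists; normalizing by the cumulative product telescopes it.
- a summation factor: yes, a natural case for it.
- the master substitution: no fixed divisor shrinks the index between calls.
- the characteristic-root method: an index-dependent weight blocks the pure exponential ansatz.


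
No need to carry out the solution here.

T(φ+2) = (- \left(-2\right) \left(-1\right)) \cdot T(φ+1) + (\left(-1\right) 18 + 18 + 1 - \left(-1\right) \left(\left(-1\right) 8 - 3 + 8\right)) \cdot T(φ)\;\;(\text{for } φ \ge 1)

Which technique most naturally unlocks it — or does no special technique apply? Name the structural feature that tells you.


Best approach: the characteristic-root method — this is the constant-coefficient homogeneous case — the whole solution in φ reduces to a polynomial's roots.


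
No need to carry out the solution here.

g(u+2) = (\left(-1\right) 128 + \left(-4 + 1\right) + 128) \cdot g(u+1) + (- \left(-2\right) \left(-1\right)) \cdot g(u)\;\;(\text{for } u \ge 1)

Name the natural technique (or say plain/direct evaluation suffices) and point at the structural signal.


Diagnosis: the characteristic-root method — linear, homogeneous, constant coefficients: solutions of the form r^u exist — find the roots of the characteristic polynomial.


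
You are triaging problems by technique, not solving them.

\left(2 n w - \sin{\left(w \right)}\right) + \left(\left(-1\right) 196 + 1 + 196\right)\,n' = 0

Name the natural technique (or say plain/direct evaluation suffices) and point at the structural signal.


Diagnosis: a linear integrating factor — linear in the unknown with genuine forcing: multiply through by the exponential of the integrated coefficient and the left side closes into one derivative.


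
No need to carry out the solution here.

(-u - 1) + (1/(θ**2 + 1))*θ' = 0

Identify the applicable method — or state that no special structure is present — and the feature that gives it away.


Best approach: separation of variables — all dependence on the two variables factors apart, the defining separable shape. The equation is exact as it stands too — a potential function exists — though separation reads the split structure directly.


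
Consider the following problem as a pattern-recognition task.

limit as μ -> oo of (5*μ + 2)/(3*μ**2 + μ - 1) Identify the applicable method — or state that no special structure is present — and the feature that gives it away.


Diagnosis: dominant-term comparison — divide through by the highest power of μ; every lower-order term dies and the dominant terms decide the limit. Viewed as a single quotient this is an ∞/∞ form — an at-infinity application of l'Hôpital's rule would also resolve it; comparing leading growth reads the answer without differentiating.


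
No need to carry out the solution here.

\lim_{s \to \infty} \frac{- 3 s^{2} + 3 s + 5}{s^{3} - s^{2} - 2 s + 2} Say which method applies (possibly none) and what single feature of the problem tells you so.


Method: dominant-term comparison — divide through by the highest power of s; every lower-order term dies and the dominant terms decide the limit. As a single quotient, the ∞/∞ shape would yield to repeated differentiation as well — the growth comparison gets there in one look.


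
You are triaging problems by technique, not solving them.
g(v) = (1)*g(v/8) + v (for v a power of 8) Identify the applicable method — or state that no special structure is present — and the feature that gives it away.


Diagnosis: the master substitution — the call at v/8 makes this multiplicative recursion; the master-style substitution converts it to additive.


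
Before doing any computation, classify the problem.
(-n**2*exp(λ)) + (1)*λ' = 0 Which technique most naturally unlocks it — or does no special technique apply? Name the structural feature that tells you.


Technique: separation of variables — solved for the derivative, the right side splits multiplicatively into a function of each variable alone — divide and integrate each side.


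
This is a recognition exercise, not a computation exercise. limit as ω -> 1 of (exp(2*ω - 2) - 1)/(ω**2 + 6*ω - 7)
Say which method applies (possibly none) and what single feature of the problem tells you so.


Verdict: l'Hôpital's rule (0/0) — plug in 1: top and bottom both hit zero, so differentiate each and retry. Expanding numerator and denominator to first order gives the same value — the rule automates exactly that.


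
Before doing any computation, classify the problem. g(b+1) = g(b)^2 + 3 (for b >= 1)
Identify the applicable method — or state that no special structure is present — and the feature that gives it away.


Verdict: no special technique — nonlinear feedback in the recursion rules out every root- or factor-based technique.


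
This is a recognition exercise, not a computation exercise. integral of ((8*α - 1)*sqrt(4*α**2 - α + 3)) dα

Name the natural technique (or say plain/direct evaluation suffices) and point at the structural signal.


Technique: u-substitution — a chain-rule shadow: 8*α - 1 alongside a function of 4*α**2 - α + 3 means u = 4*α**2 - α + 3 unwinds the composition in one step.


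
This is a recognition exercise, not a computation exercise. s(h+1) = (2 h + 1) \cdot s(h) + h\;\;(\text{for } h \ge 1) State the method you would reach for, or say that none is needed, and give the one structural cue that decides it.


Verdict: a summation factor — an index-dependent multiplier 2 h + 1 rules out characteristic roots; a summation factor converts it to a pure difference.


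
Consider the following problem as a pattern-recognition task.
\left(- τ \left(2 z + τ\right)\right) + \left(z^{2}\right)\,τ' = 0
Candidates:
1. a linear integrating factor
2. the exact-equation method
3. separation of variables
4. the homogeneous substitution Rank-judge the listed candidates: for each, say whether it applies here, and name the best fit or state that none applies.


Best approach: the homogeneous substitution — the slope's numerator and denominator have matching total degree, so it depends only on τ/z and the ratio substitution collapses it. A Bernoulli rewrite works here as the equation stands — the homogeneous substitution is the more immediate reading.
- a linear integrating factor: the equation is not linear in the unknown with both coefficient and forcing present.
- the exact-equation method: the mixed-partials test fails on this split — it is not an exact differential as presented.
- separation of variables: the two dependences do not factor apart.
- the homogeneous substitution: yes — fits the structure here.


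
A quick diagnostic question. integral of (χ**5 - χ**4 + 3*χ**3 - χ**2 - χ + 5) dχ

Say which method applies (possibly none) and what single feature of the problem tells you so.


Verdict: no special technique — every term is a constant multiple of a power of χ; term-wise power-rule integration needs no preliminary transformation.


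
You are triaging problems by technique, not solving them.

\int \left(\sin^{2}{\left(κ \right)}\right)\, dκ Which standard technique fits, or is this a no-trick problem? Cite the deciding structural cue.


Method: a trigonometric identity — the exponent on \sin^{2}{\left(κ \right)} is even — the power-reduction identity is the standard preprocessing step.


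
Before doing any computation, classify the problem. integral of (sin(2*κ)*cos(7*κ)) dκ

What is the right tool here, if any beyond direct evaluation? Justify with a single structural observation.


Diagnosis: a trigonometric identity — distinct frequencies under one product (sin(2*κ)*cos(7*κ)): the product-to-sum identity is the systematic route to an integrable form.


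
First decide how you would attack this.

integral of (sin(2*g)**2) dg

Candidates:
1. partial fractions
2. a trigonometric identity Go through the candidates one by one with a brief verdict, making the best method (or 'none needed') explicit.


Technique: a trigonometric identity — sin(2*g)**2 carries an even exponent — trade it for double-angle cosines before integrating.
- partial fractions — the expression is not a ratio of polynomials that decomposes further.
- a trigonometric identity: applies; the problem has the shape this method handles.


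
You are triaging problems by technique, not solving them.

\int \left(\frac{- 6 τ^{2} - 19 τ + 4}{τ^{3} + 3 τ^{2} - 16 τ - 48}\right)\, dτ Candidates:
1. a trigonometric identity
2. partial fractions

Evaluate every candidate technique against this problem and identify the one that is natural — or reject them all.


Technique: partial fractions — the factorization of τ^{3} + 3 τ^{2} - 16 τ - 48 is the whole battle; after it, each term is a table integral.
- a trigonometric identity: with no trigonometric functions present, identity rewriting has no target.
- partial fractions — a fit — the right tool for this form.


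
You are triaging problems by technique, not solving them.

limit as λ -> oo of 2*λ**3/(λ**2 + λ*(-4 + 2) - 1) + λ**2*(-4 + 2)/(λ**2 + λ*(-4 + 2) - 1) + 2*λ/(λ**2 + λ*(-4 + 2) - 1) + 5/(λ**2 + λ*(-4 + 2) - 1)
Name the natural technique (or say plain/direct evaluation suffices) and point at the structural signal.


Technique: dominant-term comparison — divide through by the highest power of λ; every lower-order term dies and the dominant terms decide the limit. Viewed as a single quotient this is an ∞/∞ form — an at-infinity application of l'Hôpital's rule would also resolve it; comparing leading growth reads the answer without differentiating.


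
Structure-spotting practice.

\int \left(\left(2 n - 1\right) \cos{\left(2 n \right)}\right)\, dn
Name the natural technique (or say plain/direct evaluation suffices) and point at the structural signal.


Verdict: integration by parts — differentiate 2 n - 1, integrate \cos{\left(2 n \right)}: each pass lowers the polynomial degree, so parts terminates.


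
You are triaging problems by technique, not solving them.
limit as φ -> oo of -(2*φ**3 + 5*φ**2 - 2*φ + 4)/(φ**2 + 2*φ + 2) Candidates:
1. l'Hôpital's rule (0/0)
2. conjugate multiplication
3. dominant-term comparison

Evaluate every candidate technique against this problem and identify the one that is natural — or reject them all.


Technique: dominant-term comparison — growth-rate triage: the leading powers of φ decide the limit, everything else is noise.
- l'Hôpital's rule (0/0): as a single quotient the expression runs to ∞/∞ at the limit point — an at-infinity form of the rule would apply, though the leading-growth comparison is the direct reading.
- conjugate multiplication: multiplying by a conjugate would not remove any indeterminacy here.
- dominant-term comparison — applies; the problem has the shape this method handles.


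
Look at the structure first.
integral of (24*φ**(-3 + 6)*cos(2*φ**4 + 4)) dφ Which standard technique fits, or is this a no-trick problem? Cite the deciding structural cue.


Best approach: u-substitution — collected, the integrand has one factor that is, up to a constant, the derivative of an inner expression the rest depends on — substitute for that inner expression.


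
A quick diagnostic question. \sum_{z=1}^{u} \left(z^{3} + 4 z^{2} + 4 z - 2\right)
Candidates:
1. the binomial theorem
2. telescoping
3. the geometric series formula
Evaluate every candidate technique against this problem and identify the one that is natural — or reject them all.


Technique: no special technique — no cancellation, no constant ratio, no binomial weights — just polynomial terms summed directly.
- the binomial theorem — no binomial coefficients pair with matched powers.
- telescoping: in the displayed form, no term reappears at a neighboring index to cancel against.
- the geometric series formula — there is no constant term-to-term ratio.


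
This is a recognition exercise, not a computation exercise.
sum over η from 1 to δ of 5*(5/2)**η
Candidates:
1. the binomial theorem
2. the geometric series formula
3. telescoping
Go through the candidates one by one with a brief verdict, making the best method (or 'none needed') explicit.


Diagnosis: the geometric series formula — each summand is the previous one scaled by 5/2; that constant multiplier is itself the geometric structure.
- the binomial theorem — the summand does not match any term pattern of an expanded binomial power.
- the geometric series formula: applicable, and directly so.
- telescoping — the summand is not presented as a shifted difference — a telescoping rewrite may exist, but the displayed structure does not offer one.


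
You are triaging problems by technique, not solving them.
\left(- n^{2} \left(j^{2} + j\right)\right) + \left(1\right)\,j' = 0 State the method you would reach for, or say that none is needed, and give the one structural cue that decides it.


Technique: separation of variables — the slope splits multiplicatively: n^{2} carrying all n-dependence times j^{2} + j carrying all j-dependence — separate and integrate. This doubles as a Bernoulli equation in the unknown as written; dividing and integrating works on it directly.


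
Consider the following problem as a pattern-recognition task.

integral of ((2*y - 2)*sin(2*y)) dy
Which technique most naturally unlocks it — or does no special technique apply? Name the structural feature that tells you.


Verdict: integration by parts — differentiate 2*y - 2, integrate sin(2*y): each pass lowers the polynomial degree, so parts terminates.


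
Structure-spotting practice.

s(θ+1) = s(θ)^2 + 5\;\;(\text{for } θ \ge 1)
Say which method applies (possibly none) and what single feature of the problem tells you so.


Method: no special technique — each new value is a nonlinear function of earlier ones — scaling arguments and superposition both fail.


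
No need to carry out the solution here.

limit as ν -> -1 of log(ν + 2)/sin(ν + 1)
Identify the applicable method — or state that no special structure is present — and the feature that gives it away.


Method: l'Hôpital's rule (0/0) — numerator and denominator both vanish at -1 — a genuine 0/0 form, which is exactly when l'Hôpital applies. Known elementary limits would finish this too — the rule just bypasses the case analysis.


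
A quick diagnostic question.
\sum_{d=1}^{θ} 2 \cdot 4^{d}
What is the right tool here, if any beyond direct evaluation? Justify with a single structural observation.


Verdict: the geometric series formula — term-over-term division gives 4 every time — index-free ratio, geometric sum formula applies.


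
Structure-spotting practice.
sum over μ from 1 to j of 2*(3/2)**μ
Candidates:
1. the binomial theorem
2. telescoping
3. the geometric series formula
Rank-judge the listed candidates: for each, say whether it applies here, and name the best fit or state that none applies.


Best approach: the geometric series formula — check a ratio of consecutive terms: it is 3/2, independent of the index, so the geometric formula closes the sum.
- the binomial theorem — the terms lack the binomial-coefficient-weighted complementary-power pattern of an expansion.
- telescoping — neither a shifted-difference shape nor integer-spaced poles are present.
- the geometric series formula: applies; the problem has the shape this method handles.


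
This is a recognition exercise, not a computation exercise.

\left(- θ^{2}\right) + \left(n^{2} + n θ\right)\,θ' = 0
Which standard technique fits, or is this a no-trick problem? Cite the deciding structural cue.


Method: the homogeneous substitution — the slope's numerator and denominator share total degree; set v = θ/n and the equation drops to separable form. This can also be massaged into Bernoulli form (the roles of the variables may need exchanging); the homogeneous substitution avoids that setup.


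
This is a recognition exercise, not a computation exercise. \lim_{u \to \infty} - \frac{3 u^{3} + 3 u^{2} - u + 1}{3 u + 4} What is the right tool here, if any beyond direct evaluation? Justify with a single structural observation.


Method: dominant-term comparison — growth-rate triage: the leading powers of u decide the limit, everything else is noise. l'Hôpital's at-infinity variant applies to the expression viewed as a single quotient; the leading-term comparison is the direct route.


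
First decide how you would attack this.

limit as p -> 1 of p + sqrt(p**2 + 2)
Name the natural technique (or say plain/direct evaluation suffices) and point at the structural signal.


Method: no special technique — the expression is continuous at 1 — substitute and evaluate; no indeterminate form appears.


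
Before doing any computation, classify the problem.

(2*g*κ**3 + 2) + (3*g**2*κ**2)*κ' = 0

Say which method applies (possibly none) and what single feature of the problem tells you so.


Diagnosis: the exact-equation method — checking ∂/∂κ of 2*g*κ**3 + 2 against ∂/∂g of 3*g**2*κ**2: they match — the equation is exact as it stands.


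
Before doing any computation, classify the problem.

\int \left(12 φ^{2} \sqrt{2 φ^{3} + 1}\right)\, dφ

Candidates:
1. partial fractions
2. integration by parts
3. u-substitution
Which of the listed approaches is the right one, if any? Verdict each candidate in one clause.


Verdict: u-substitution — collected, the integrand has one factor that is, up to a constant, the derivative of an inner expression the rest depends on — substitute for that inner expression.
- partial fractions: the expression is not a ratio of polynomials that decomposes further.
- integration by parts: the non-polynomial partner is not one of the parts kernels — exp, sine, or cosine with a degree-1 argument, or a logarithm.
- u-substitution — a fit — the right tool for this form.


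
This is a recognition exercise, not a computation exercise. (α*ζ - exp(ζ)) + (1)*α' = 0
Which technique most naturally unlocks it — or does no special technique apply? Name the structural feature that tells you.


Diagnosis: a linear integrating factor — the unknown enters only to the first power against a nonzero forcing term — the integrating-factor template applies directly.


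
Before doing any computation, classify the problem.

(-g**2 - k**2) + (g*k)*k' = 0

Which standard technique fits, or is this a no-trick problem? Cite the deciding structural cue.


Method: the homogeneous substitution — scaling g and k together leaves the slope fixed — it depends only on k/g, so substitute the ratio. Rearranged, this also fits the Bernoulli template directly; the homogeneous substitution reads the structure without the rearrangement.


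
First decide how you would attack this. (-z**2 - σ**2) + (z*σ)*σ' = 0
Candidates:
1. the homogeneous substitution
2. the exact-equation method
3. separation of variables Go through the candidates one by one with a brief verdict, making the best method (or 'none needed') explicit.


Verdict: the homogeneous substitution — scaling z and σ together leaves the slope fixed — it depends only on σ/z, so substitute the ratio. A Bernoulli substitution is a fair alternative on this equation directly; the homogeneous reading takes it as given.
- the homogeneous substitution — applies; the problem has the shape this method handles.
- the exact-equation method — no potential function has this form as its differential, as written.
- separation of variables: the two dependences do not factor apart.


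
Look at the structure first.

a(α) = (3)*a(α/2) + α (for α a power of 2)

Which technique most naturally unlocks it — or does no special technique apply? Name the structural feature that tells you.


Verdict: the master substitution — the argument shrinks by the factor 2, so measure the index on a logarithmic scale and the recursion becomes a shift.


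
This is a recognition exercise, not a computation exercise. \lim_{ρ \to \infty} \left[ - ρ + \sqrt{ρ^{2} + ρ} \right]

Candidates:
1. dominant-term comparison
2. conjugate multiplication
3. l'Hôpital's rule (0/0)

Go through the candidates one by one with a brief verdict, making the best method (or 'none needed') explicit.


Diagnosis: conjugate multiplication — the ∞ − ∞ radical form is the exact trigger for the conjugate maneuver.
- dominant-term comparison — this limit is not decided by comparing polynomial growth at infinity.
- conjugate multiplication: applies; the problem has the shape this method handles.
- l'Hôpital's rule (0/0): no quotient structure at all: the clash is ∞ minus ∞, which rationalizing converts into a tractable ratio.


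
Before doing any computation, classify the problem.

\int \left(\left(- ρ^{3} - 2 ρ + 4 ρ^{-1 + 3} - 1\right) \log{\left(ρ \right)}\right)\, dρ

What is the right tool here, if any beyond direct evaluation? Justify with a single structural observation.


Verdict: integration by parts — a polynomial next to \log{\left(ρ \right)}: integrate the polynomial, differentiate the log, and the integral simplifies in one pass.


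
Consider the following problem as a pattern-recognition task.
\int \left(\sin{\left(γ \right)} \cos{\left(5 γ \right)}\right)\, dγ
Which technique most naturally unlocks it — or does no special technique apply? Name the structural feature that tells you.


Verdict: a trigonometric identity — distinct frequencies under one product (\sin{\left(γ \right)} \cos{\left(5 γ \right)}): the product-to-sum identity is the systematic route to an integrable form.


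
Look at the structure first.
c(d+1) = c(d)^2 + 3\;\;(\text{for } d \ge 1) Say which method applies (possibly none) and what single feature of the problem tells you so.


Best approach: no special technique — the update rule curves (it is not linear in the unknown sequence), so no superposition-based closed form attaches — iterate or study it directly.


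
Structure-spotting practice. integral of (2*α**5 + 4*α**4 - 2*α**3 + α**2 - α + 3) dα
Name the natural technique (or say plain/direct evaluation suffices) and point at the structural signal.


Best approach: no special technique — every term is a constant multiple of a power of α; term-wise power-rule integration needs no preliminary transformation.


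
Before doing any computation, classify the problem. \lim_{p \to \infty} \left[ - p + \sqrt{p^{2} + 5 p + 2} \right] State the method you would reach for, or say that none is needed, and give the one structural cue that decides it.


Method: conjugate multiplication — an infinity-minus-infinity difference with a surviving radical — multiply by the conjugate to cancel the divergence.
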